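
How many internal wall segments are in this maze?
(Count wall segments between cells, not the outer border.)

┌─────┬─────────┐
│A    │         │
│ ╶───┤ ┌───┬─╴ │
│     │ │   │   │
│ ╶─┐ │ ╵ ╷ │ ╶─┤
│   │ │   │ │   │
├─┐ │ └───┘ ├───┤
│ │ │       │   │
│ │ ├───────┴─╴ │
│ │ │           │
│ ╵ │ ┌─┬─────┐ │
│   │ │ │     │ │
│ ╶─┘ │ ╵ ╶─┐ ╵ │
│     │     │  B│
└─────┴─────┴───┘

Counting internal wall segments:
Total internal walls: 42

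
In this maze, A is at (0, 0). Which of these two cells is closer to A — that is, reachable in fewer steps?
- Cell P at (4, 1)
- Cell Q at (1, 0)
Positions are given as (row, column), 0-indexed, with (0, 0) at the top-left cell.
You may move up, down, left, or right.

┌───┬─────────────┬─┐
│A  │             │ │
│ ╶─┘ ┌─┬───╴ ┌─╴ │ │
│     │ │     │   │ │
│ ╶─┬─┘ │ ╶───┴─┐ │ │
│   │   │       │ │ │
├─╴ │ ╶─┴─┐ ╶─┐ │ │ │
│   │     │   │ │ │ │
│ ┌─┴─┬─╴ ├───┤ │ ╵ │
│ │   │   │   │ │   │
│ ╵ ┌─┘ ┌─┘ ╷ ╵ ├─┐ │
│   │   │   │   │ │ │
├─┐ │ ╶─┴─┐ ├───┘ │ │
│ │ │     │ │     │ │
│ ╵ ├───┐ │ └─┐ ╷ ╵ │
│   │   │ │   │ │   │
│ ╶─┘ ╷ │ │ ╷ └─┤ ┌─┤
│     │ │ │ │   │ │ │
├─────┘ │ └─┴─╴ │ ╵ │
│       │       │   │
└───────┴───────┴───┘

Shortest path A → P at (4, 1): 9 steps
Shortest path A → Q at (1, 0): 1 steps

Q is closer (1 steps vs 9 steps).

Path to P:

┌───┬─────────────┬─┐
│A  │             │ │
│ ╶─┘ ┌─┬───╴ ┌─╴ │ │
│↓    │ │     │   │ │
│ ╶─┬─┘ │ ╶───┴─┐ │ │
│↳ ↓│   │       │ │ │
├─╴ │ ╶─┴─┐ ╶─┐ │ │ │
│↓ ↲│     │   │ │ │ │
│ ┌─┴─┬─╴ ├───┤ │ ╵ │
│↓│P  │   │   │ │   │
│ ╵ ┌─┘ ┌─┘ ╷ ╵ ├─┐ │
│↳ ↑│   │   │   │ │ │
├─┐ │ ╶─┴─┐ ├───┘ │ │
│ │ │     │ │     │ │
│ ╵ ├───┐ │ └─┐ ╷ ╵ │
│   │   │ │   │ │   │
│ ╶─┘ ╷ │ │ ╷ └─┤ ┌─┤
│     │ │ │ │   │ │ │
├─────┘ │ └─┴─╴ │ ╵ │
│       │       │   │
└───────┴───────┴───┘

Path to Q:

┌───┬─────────────┬─┐
│A  │             │ │
│ ╶─┘ ┌─┬───╴ ┌─╴ │ │
│Q    │ │     │   │ │
│ ╶─┬─┘ │ ╶───┴─┐ │ │
│   │   │       │ │ │
├─╴ │ ╶─┴─┐ ╶─┐ │ │ │
│   │     │   │ │ │ │
│ ┌─┴─┬─╴ ├───┤ │ ╵ │
│ │   │   │   │ │   │
│ ╵ ┌─┘ ┌─┘ ╷ ╵ ├─┐ │
│   │   │   │   │ │ │
├─┐ │ ╶─┴─┐ ├───┘ │ │
│ │ │     │ │     │ │
│ ╵ ├───┐ │ └─┐ ╷ ╵ │
│   │   │ │   │ │   │
│ ╶─┘ ╷ │ │ ╷ └─┤ ┌─┤
│     │ │ │ │   │ │ │
├─────┘ │ └─┴─╴ │ ╵ │
│       │       │   │
└───────┴───────┴───┘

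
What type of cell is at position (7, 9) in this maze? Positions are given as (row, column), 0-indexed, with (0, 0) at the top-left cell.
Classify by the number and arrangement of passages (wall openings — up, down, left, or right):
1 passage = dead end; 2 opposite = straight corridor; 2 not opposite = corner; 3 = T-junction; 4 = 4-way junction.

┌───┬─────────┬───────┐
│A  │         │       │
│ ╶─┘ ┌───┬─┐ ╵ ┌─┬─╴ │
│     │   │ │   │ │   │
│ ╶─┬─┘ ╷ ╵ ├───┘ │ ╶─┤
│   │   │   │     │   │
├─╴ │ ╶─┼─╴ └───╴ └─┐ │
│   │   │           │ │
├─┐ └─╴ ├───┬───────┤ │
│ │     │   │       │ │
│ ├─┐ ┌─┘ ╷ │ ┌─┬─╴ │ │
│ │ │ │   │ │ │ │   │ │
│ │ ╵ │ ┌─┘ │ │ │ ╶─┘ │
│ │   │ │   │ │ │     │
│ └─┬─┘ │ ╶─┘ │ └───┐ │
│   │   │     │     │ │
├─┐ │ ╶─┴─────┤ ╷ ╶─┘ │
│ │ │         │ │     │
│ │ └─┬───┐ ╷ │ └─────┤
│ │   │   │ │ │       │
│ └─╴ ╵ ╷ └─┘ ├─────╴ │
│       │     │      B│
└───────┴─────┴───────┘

Checking cell at (7, 9):
Number of passages: 1
Cell type: dead end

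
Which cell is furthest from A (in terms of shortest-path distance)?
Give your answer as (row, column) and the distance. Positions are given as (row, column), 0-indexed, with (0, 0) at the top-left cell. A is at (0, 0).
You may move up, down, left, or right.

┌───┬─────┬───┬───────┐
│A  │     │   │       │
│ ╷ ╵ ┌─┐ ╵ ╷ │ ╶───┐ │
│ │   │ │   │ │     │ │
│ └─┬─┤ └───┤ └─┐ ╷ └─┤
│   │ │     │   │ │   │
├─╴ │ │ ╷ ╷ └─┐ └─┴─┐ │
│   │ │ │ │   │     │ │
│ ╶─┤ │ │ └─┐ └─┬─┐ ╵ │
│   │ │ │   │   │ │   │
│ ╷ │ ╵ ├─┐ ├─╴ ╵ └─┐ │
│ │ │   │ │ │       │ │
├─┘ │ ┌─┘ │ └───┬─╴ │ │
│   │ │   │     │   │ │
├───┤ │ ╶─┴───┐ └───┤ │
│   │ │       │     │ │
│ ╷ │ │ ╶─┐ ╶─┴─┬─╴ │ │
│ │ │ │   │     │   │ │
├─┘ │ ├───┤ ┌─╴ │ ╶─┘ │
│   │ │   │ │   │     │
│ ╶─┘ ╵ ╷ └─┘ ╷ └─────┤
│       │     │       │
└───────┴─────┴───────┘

Computing BFS distances from A to all cells:
Furthest cell: (5, 4)
Distance: 65 steps

Path from A to the furthest cell:

┌───┬─────┬───┬───────┐
│A ↓│↱ → ↓│↱ ↓│       │
│ ╷ ╵ ┌─┐ ╵ ╷ │ ╶───┐ │
│ │↳ ↑│ │↳ ↑│↓│     │ │
│ └─┬─┤ └───┤ └─┐ ╷ └─┤
│   │ │↓ ↰  │↳ ↓│ │   │
├─╴ │ │ ╷ ╷ └─┐ └─┴─┐ │
│   │ │↓│↑│   │↳ → ↓│ │
│ ╶─┤ │ │ └─┐ └─┬─┐ ╵ │
│   │ │↓│↑ ↰│   │ │↳ ↓│
│ ╷ │ ╵ ├─┐ ├─╴ ╵ └─┐ │
│ │ │↓ ↲│B│↑│       │↓│
├─┘ │ ┌─┘ │ └───┬─╴ │ │
│   │↓│↱ ↑│↑ ← ↰│   │↓│
├───┤ │ ╶─┴───┐ └───┤ │
│   │↓│↑ ← ↰  │↑ ← ↰│↓│
│ ╷ │ │ ╶─┐ ╶─┴─┬─╴ │ │
│ │ │↓│   │↑ ← ↰│↱ ↑│↓│
├─┘ │ ├───┤ ┌─╴ │ ╶─┘ │
│   │↓│↱ ↓│ │↱ ↑│↑ ← ↲│
│ ╶─┘ ╵ ╷ └─┘ ╷ └─────┤
│    ↳ ↑│↳ → ↑│       │
└───────┴─────┴───────┘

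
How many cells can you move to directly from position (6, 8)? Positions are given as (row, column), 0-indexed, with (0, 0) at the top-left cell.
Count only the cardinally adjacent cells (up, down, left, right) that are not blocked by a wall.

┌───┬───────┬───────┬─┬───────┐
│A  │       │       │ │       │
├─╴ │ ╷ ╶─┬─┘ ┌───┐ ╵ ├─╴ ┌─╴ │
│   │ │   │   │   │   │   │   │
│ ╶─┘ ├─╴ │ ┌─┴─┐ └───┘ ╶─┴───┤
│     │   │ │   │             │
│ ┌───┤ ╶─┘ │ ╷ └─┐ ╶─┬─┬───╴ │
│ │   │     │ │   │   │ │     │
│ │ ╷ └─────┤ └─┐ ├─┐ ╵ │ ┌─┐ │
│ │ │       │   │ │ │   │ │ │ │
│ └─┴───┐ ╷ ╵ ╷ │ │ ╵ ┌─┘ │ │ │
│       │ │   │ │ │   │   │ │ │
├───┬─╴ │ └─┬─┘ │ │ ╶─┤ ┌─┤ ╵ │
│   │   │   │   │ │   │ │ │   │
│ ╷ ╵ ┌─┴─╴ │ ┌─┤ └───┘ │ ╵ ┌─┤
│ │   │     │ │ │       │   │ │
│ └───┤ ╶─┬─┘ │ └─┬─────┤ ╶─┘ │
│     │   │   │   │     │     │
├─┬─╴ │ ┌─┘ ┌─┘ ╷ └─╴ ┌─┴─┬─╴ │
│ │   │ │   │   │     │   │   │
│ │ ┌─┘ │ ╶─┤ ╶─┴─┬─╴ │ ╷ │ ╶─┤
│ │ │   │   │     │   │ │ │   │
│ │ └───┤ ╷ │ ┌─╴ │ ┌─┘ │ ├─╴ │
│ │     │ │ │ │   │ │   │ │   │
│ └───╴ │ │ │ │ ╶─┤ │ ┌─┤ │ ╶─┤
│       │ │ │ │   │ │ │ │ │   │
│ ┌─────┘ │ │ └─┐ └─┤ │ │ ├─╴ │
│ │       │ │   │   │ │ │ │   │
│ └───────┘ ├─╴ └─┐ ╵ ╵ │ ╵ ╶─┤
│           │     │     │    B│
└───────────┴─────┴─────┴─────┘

Checking passable neighbors of (6, 8):
Neighbors: (5, 8), (7, 8)
Count: 2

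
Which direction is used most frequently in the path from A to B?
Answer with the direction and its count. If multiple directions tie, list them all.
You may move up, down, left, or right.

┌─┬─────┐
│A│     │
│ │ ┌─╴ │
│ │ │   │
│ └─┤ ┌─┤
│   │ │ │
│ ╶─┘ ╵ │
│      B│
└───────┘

Directions: down, down, down, right, right, right
Counts: {'down': 3, 'right': 3}
Most common: down and right (tied at 3 times each)

Solution:

┌─┬─────┐
│A│     │
│ │ ┌─╴ │
│↓│ │   │
│ └─┤ ┌─┤
│↓  │ │ │
│ ╶─┘ ╵ │
│↳ → → B│
└───────┘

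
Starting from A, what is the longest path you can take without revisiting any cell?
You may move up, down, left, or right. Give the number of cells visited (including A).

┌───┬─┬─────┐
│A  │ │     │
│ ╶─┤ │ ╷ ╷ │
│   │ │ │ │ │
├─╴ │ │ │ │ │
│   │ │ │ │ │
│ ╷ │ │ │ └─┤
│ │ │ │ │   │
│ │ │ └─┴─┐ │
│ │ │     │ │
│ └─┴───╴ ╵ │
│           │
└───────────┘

Finding longest simple path using DFS:
Start: (0, 0)
Longest path visits 23 cells
Path: A → down → right → down → left → down → down → down → right → right → right → right → right → up → up → left → up → up → up → left → down → down → down

Solution:

┌───┬─┬─────┐
│A  │ │↓ ↰  │
│ ╶─┤ │ ╷ ╷ │
│↳ ↓│ │↓│↑│ │
├─╴ │ │ │ │ │
│↓ ↲│ │↓│↑│ │
│ ╷ │ │ │ └─┤
│↓│ │ │B│↑ ↰│
│ │ │ └─┴─┐ │
│↓│ │     │↑│
│ └─┴───╴ ╵ │
│↳ → → → → ↑│
└───────────┘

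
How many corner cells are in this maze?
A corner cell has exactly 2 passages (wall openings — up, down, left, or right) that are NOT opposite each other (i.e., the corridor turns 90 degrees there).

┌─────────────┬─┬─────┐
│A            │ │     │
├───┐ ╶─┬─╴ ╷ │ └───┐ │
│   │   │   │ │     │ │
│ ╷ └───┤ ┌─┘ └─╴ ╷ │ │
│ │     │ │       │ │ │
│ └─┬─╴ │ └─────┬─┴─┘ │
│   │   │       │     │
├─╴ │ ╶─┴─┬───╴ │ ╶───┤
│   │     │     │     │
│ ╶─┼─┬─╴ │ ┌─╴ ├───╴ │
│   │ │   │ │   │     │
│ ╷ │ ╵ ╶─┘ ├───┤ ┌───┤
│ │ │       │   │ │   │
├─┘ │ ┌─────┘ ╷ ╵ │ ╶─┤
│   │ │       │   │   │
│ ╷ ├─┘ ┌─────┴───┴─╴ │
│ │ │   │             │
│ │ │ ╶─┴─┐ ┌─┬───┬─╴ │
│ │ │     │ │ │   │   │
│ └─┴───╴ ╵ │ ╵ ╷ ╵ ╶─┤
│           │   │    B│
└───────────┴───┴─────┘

Counting corner cells (2 non-opposite passages):
Total corners: 57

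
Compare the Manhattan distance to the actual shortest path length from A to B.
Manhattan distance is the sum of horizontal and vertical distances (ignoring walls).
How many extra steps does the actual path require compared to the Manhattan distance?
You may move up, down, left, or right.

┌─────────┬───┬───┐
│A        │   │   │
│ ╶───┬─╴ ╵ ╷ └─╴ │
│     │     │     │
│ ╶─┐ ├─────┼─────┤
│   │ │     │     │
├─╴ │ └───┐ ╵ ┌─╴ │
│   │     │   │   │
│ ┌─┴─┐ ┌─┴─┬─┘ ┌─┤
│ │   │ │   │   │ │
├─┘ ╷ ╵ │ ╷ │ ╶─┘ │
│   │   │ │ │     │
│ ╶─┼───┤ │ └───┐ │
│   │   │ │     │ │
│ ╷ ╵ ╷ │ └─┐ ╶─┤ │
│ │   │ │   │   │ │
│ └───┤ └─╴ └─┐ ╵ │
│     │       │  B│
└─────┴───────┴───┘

Manhattan distance: |8 - 0| + |8 - 0| = 16
Actual path length: 36
Extra steps: 36 - 16 = 20

Solution:

┌─────────┬───┬───┐
│A        │   │   │
│ ╶───┬─╴ ╵ ╷ └─╴ │
│↳ → ↓│     │     │
│ ╶─┐ ├─────┼─────┤
│   │↓│     │     │
├─╴ │ └───┐ ╵ ┌─╴ │
│   │↳ ↓  │   │   │
│ ┌─┴─┐ ┌─┴─┬─┘ ┌─┤
│ │↓ ↰│↓│↱ ↓│   │ │
├─┘ ╷ ╵ │ ╷ │ ╶─┘ │
│↓ ↲│↑ ↲│↑│↓│     │
│ ╶─┼───┤ │ └───┐ │
│↳ ↓│↱ ↓│↑│↳ ↓  │ │
│ ╷ ╵ ╷ │ └─┐ ╶─┤ │
│ │↳ ↑│↓│↑ ↰│↳ ↓│ │
│ └───┤ └─╴ └─┐ ╵ │
│     │↳ → ↑  │↳ B│
└─────┴───────┴───┘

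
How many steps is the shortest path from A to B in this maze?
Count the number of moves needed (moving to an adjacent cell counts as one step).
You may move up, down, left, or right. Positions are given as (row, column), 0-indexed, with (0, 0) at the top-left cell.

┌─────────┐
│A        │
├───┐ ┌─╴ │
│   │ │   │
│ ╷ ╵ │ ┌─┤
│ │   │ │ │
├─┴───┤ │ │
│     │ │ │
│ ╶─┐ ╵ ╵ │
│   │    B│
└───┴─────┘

Using BFS to find shortest path:
Start: (0, 0), End: (4, 4)
Path found:
(0,0) → (0,1) → (0,2) → (0,3) → (0,4) → (1,4) → (1,3) → (2,3) → (3,3) → (4,3) → (4,4)
Number of steps: 10

Solution:

┌─────────┐
│A → → → ↓│
├───┐ ┌─╴ │
│   │ │↓ ↲│
│ ╷ ╵ │ ┌─┤
│ │   │↓│ │
├─┴───┤ │ │
│     │↓│ │
│ ╶─┐ ╵ ╵ │
│   │  ↳ B│
└───┴─────┘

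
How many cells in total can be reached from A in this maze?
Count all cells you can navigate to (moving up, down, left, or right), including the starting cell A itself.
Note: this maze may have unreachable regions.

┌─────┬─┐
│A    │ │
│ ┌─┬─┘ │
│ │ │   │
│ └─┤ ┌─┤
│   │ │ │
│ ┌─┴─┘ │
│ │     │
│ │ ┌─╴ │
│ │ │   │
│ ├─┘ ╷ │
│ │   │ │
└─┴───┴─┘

Using BFS/flood-fill to find all reachable cells from A:
Maze size: 6 × 4 = 24 total cells
15 cell(s) are walled off and cannot be reached from A.
Reachable cells: 9

Reachable region (· marks reachable cells):

┌─────┬─┐
│A · ·│ │
│ ┌─┬─┘ │
│·│ │   │
│ └─┤ ┌─┤
│· ·│ │ │
│ ┌─┴─┘ │
│·│     │
│ │ ┌─╴ │
│·│ │   │
│ ├─┘ ╷ │
│·│   │ │
└─┴───┴─┘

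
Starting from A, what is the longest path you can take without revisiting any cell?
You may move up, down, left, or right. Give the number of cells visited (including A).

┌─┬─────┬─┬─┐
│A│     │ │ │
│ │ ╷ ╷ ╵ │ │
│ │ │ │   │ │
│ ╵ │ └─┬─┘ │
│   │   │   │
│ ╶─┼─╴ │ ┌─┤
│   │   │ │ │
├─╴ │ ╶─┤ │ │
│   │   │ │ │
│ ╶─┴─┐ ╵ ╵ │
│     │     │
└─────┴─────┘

Finding longest simple path using DFS:
Start: (0, 0)
Longest path visits 22 cells
Path: A → down → down → right → up → up → right → down → down → right → down → left → down → right → down → right → up → up → up → right → up → up

Solution:

┌─┬─────┬─┬─┐
│A│↱ ↓  │ │B│
│ │ ╷ ╷ ╵ │ │
│↓│↑│↓│   │↑│
│ ╵ │ └─┬─┘ │
│↳ ↑│↳ ↓│↱ ↑│
│ ╶─┼─╴ │ ┌─┤
│   │↓ ↲│↑│ │
├─╴ │ ╶─┤ │ │
│   │↳ ↓│↑│ │
│ ╶─┴─┐ ╵ ╵ │
│     │↳ ↑  │
└─────┴─────┘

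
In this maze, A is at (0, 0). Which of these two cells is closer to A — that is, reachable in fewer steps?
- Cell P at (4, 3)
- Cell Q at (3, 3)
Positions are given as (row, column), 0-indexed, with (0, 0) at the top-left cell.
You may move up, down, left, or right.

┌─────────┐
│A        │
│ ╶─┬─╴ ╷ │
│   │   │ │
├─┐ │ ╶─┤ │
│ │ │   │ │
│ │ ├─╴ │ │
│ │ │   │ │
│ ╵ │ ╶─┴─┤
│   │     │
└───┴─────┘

Shortest path A → P at (4, 3): 11 steps
Shortest path A → Q at (3, 3): 8 steps

Q is closer (8 steps vs 11 steps).

Path to P:

┌─────────┐
│A → → ↓  │
│ ╶─┬─╴ ╷ │
│   │↓ ↲│ │
├─┐ │ ╶─┤ │
│ │ │↳ ↓│ │
│ │ ├─╴ │ │
│ │ │↓ ↲│ │
│ ╵ │ ╶─┴─┤
│   │↳ P  │
└───┴─────┘

Path to Q:

┌─────────┐
│A → → ↓  │
│ ╶─┬─╴ ╷ │
│   │↓ ↲│ │
├─┐ │ ╶─┤ │
│ │ │↳ ↓│ │
│ │ ├─╴ │ │
│ │ │  Q│ │
│ ╵ │ ╶─┴─┤
│   │     │
└───┴─────┘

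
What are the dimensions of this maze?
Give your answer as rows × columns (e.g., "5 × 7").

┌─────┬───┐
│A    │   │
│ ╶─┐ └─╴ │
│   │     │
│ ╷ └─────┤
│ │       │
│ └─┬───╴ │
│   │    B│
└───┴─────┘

Counting the maze dimensions:
Rows (vertical): 4
Columns (horizontal): 5
Dimensions: 4 × 5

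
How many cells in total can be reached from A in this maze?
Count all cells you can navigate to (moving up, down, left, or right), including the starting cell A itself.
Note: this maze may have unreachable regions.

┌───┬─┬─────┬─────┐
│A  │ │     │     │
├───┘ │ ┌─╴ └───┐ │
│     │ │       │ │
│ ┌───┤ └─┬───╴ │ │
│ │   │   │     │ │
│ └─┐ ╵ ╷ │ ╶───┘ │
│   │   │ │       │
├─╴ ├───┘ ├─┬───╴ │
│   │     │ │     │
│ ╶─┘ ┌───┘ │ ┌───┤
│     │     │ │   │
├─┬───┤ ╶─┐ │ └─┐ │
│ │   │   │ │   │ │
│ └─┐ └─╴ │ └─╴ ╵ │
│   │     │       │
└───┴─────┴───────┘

Using BFS/flood-fill to find all reachable cells from A:
Maze size: 8 × 9 = 72 total cells
70 cell(s) are walled off and cannot be reached from A.
Reachable cells: 2

Reachable region (· marks reachable cells):

┌───┬─┬─────┬─────┐
│A ·│ │     │     │
├───┘ │ ┌─╴ └───┐ │
│     │ │       │ │
│ ┌───┤ └─┬───╴ │ │
│ │   │   │     │ │
│ └─┐ ╵ ╷ │ ╶───┘ │
│   │   │ │       │
├─╴ ├───┘ ├─┬───╴ │
│   │     │ │     │
│ ╶─┘ ┌───┘ │ ┌───┤
│     │     │ │   │
├─┬───┤ ╶─┐ │ └─┐ │
│ │   │   │ │   │ │
│ └─┐ └─╴ │ └─╴ ╵ │
│   │     │       │
└───┴─────┴───────┘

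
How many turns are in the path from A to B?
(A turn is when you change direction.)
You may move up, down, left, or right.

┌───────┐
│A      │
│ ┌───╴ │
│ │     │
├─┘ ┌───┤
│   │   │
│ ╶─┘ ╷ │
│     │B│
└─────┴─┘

Directions: right, right, right, down, left, left, down, left, down, right, right, up, right, down
Number of turns: 9

Solution:

┌───────┐
│A → → ↓│
│ ┌───╴ │
│ │↓ ← ↲│
├─┘ ┌───┤
│↓ ↲│↱ ↓│
│ ╶─┘ ╷ │
│↳ → ↑│B│
└─────┴─┘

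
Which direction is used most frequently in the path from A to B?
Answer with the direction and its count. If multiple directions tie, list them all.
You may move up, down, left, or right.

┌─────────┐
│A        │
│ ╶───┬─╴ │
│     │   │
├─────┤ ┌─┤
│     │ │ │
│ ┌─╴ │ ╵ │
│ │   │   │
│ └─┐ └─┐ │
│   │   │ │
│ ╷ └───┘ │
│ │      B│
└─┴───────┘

Directions: right, right, right, right, down, left, down, down, right, down, down
Counts: {'right': 5, 'down': 5, 'left': 1}
Most common: down and right (tied at 5 times each)

Solution:

┌─────────┐
│A → → → ↓│
│ ╶───┬─╴ │
│     │↓ ↲│
├─────┤ ┌─┤
│     │↓│ │
│ ┌─╴ │ ╵ │
│ │   │↳ ↓│
│ └─┐ └─┐ │
│   │   │↓│
│ ╷ └───┘ │
│ │      B│
└─┴───────┘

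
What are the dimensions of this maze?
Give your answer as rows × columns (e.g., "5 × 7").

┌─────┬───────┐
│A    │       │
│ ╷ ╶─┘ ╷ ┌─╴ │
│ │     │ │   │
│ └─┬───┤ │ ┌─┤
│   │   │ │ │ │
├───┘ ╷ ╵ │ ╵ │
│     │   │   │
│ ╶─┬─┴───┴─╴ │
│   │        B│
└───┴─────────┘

Counting the maze dimensions:
Rows (vertical): 5
Columns (horizontal): 7
Dimensions: 5 × 7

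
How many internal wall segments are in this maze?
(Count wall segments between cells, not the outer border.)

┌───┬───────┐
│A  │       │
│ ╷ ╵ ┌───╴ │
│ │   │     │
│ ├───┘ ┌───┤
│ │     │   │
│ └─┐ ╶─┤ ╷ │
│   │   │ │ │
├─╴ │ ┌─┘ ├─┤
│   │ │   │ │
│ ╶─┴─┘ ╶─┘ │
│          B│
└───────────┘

Counting internal wall segments:
Total internal walls: 25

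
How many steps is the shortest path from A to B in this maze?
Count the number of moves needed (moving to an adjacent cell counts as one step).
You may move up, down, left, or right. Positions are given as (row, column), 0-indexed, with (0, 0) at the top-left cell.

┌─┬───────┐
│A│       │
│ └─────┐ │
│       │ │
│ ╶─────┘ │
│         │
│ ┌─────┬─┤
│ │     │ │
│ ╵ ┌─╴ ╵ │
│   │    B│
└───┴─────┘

Using BFS to find shortest path:
Start: (0, 0), End: (4, 4)
Path found:
(0,0) → (1,0) → (2,0) → (3,0) → (4,0) → (4,1) → (3,1) → (3,2) → (3,3) → (4,3) → (4,4)
Number of steps: 10

Solution:

┌─┬───────┐
│A│       │
│ └─────┐ │
│↓      │ │
│ ╶─────┘ │
│↓        │
│ ┌─────┬─┤
│↓│↱ → ↓│ │
│ ╵ ┌─╴ ╵ │
│↳ ↑│  ↳ B│
└───┴─────┘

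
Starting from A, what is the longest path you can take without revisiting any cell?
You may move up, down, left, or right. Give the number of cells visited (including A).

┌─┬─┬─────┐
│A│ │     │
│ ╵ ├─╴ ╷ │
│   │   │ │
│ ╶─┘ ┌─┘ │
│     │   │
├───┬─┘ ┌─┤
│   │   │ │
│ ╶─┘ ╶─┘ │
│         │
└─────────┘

Finding longest simple path using DFS:
Start: (0, 0)
Longest path visits 19 cells
Path: A → down → down → right → right → up → right → up → right → down → down → left → down → left → down → left → left → up → right

Solution:

┌─┬─┬─────┐
│A│ │  ↱ ↓│
│ ╵ ├─╴ ╷ │
│↓  │↱ ↑│↓│
│ ╶─┘ ┌─┘ │
│↳ → ↑│↓ ↲│
├───┬─┘ ┌─┤
│↱ B│↓ ↲│ │
│ ╶─┘ ╶─┘ │
│↑ ← ↲    │
└─────────┘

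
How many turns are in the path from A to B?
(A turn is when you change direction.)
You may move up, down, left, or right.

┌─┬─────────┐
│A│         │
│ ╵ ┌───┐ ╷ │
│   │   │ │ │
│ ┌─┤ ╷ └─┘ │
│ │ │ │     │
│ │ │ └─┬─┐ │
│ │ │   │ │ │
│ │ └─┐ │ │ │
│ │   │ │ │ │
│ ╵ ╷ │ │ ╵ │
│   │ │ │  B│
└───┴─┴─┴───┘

Directions: down, right, up, right, right, right, right, down, down, down, down, down
Number of turns: 4

Solution:

┌─┬─────────┐
│A│↱ → → → ↓│
│ ╵ ┌───┐ ╷ │
│↳ ↑│   │ │↓│
│ ┌─┤ ╷ └─┘ │
│ │ │ │    ↓│
│ │ │ └─┬─┐ │
│ │ │   │ │↓│
│ │ └─┐ │ │ │
│ │   │ │ │↓│
│ ╵ ╷ │ │ ╵ │
│   │ │ │  B│
└───┴─┴─┴───┘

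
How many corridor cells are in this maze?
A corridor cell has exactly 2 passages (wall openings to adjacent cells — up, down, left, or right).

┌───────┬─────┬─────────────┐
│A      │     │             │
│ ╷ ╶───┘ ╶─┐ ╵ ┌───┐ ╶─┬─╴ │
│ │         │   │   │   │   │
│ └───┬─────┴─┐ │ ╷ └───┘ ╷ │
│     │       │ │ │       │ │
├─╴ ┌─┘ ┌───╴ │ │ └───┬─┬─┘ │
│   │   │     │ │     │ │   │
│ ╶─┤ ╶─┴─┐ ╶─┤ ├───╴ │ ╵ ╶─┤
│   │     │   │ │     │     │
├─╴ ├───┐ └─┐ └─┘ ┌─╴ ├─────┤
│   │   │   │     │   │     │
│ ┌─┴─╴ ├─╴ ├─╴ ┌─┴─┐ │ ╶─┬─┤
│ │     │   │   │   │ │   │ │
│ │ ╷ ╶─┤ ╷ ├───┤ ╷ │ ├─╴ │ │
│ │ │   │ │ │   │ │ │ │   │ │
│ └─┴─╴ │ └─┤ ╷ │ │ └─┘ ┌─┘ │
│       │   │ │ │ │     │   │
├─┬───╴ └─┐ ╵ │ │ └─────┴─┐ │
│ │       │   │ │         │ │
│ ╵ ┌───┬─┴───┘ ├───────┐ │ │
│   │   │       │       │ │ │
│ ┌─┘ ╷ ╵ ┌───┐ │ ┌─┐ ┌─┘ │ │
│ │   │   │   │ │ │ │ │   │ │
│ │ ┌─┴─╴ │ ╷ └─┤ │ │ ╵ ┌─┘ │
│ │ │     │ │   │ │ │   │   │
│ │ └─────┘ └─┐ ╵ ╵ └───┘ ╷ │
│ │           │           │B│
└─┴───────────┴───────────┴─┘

Counting cells with exactly 2 passages:
Total corridor cells: 146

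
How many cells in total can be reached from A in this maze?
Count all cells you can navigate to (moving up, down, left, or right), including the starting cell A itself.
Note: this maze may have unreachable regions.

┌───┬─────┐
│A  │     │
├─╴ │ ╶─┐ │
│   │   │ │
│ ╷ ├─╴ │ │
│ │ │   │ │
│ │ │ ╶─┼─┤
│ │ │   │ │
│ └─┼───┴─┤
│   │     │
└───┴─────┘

Using BFS/flood-fill to find all reachable cells from A:
Maze size: 5 × 5 = 25 total cells
15 cell(s) are walled off and cannot be reached from A.
Reachable cells: 10

Reachable region (· marks reachable cells):

┌───┬─────┐
│A ·│     │
├─╴ │ ╶─┐ │
│· ·│   │ │
│ ╷ ├─╴ │ │
│·│·│   │ │
│ │ │ ╶─┼─┤
│·│·│   │ │
│ └─┼───┴─┤
│· ·│     │
└───┴─────┘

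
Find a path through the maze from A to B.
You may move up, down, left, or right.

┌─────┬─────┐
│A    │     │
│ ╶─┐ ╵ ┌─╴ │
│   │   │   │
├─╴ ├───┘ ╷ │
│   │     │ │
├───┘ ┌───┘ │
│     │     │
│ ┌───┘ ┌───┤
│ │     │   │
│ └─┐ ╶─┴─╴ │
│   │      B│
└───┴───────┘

Finding the shortest path through the maze:
Path length: 18 steps
Directions: right → right → down → right → up → right → right → down → down → down → left → left → down → left → down → right → right → right

Solution:

┌─────┬─────┐
│A → ↓│↱ → ↓│
│ ╶─┐ ╵ ┌─╴ │
│   │↳ ↑│  ↓│
├─╴ ├───┘ ╷ │
│   │     │↓│
├───┘ ┌───┘ │
│     │↓ ← ↲│
│ ┌───┘ ┌───┤
│ │  ↓ ↲│   │
│ └─┐ ╶─┴─╴ │
│   │↳ → → B│
└───┴───────┘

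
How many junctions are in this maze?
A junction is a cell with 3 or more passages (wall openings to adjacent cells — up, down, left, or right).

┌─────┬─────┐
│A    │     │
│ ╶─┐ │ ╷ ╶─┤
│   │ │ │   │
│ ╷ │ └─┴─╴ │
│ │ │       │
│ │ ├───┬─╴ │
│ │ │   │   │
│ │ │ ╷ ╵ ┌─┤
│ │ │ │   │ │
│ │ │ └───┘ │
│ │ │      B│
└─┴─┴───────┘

Checking each cell for number of passages:

Junctions found (3+ passages):
  (0, 4): 3 passages
  (1, 0): 3 passages
  (2, 5): 3 passages
Total junctions: 3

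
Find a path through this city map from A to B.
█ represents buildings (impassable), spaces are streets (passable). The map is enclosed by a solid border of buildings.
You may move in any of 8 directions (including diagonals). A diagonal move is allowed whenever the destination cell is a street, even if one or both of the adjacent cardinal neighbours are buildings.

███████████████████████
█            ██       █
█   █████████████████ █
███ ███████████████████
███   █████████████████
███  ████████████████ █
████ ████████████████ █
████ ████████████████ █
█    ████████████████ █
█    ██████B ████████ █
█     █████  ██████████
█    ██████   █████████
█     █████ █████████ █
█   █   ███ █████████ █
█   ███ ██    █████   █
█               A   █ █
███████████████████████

Finding the shortest path from A to B:
Movement: 8-directional
Path length: 9 steps
Directions: left → left → left → up-left → up-left → up → up → up → up

Solution:

███████████████████████
█            ██       █
█   █████████████████ █
███ ███████████████████
███   █████████████████
███  ████████████████ █
████ ████████████████ █
████ ████████████████ █
█    ████████████████ █
█    ██████B ████████ █
█     █████↑ ██████████
█    ██████↑  █████████
█     █████↑█████████ █
█   █   ███↑█████████ █
█   ███ ██  ↖ █████   █
█            ↖←←A   █ █
███████████████████████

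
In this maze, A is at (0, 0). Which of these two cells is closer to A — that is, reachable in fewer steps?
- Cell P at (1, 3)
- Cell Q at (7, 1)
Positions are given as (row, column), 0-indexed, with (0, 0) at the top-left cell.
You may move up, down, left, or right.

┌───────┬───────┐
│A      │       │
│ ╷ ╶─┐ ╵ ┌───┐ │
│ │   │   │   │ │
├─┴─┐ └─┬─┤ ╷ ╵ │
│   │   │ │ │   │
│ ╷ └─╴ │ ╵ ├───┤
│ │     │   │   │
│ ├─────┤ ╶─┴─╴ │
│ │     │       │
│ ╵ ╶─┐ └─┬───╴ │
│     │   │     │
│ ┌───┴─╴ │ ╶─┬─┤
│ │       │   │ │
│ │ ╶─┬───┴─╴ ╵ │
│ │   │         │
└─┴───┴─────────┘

Shortest path A → P at (1, 3): 4 steps
Shortest path A → Q at (7, 1): 24 steps

P is closer (4 steps vs 24 steps).

Path to P:

┌───────┬───────┐
│A → → ↓│       │
│ ╷ ╶─┐ ╵ ┌───┐ │
│ │   │P  │   │ │
├─┴─┐ └─┬─┤ ╷ ╵ │
│   │   │ │ │   │
│ ╷ └─╴ │ ╵ ├───┤
│ │     │   │   │
│ ├─────┤ ╶─┴─╴ │
│ │     │       │
│ ╵ ╶─┐ └─┬───╴ │
│     │   │     │
│ ┌───┴─╴ │ ╶─┬─┤
│ │       │   │ │
│ │ ╶─┬───┴─╴ ╵ │
│ │   │         │
└─┴───┴─────────┘

Path to Q:

┌───────┬───────┐
│A ↓    │       │
│ ╷ ╶─┐ ╵ ┌───┐ │
│ │↳ ↓│   │   │ │
├─┴─┐ └─┬─┤ ╷ ╵ │
│↓ ↰│↳ ↓│ │ │   │
│ ╷ └─╴ │ ╵ ├───┤
│↓│↑ ← ↲│   │   │
│ ├─────┤ ╶─┴─╴ │
│↓│↱ → ↓│       │
│ ╵ ╶─┐ └─┬───╴ │
│↳ ↑  │↳ ↓│     │
│ ┌───┴─╴ │ ╶─┬─┤
│ │↓ ← ← ↲│   │ │
│ │ ╶─┬───┴─╴ ╵ │
│ │Q  │         │
└─┴───┴─────────┘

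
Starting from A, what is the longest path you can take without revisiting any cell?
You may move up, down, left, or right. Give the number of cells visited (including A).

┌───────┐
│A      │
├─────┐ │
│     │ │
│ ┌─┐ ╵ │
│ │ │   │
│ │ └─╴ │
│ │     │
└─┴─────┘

Finding longest simple path using DFS:
Start: (0, 0)
Longest path visits 12 cells
Path: A → right → right → right → down → down → left → up → left → left → down → down

Solution:

┌───────┐
│A → → ↓│
├─────┐ │
│↓ ← ↰│↓│
│ ┌─┐ ╵ │
│↓│ │↑ ↲│
│ │ └─╴ │
│B│     │
└─┴─────┘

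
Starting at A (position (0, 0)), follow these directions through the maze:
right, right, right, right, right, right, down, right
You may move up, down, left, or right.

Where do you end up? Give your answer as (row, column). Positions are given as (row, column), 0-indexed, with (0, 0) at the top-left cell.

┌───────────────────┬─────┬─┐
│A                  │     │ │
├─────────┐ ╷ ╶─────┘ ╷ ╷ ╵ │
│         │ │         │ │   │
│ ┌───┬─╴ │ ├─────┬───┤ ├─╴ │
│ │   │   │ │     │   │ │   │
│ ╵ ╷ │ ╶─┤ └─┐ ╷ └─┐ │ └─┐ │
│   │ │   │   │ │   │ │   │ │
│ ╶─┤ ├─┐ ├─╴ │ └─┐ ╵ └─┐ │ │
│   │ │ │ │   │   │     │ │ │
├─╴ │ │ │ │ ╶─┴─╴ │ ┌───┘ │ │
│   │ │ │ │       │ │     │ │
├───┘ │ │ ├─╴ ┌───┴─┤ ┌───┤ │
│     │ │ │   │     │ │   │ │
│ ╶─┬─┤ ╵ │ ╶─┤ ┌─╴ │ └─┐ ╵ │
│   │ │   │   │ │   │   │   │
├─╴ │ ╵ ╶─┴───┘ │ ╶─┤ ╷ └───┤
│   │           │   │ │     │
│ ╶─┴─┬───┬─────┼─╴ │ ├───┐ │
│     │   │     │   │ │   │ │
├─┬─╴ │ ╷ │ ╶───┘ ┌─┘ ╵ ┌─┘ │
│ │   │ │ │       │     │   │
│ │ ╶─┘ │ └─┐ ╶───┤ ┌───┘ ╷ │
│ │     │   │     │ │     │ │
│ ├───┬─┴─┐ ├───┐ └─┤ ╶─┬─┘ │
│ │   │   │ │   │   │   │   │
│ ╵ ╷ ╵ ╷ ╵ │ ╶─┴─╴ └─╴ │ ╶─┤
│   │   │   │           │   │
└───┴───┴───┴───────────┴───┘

Following directions step by step:
Start: (0, 0)
  right: (0, 0) → (0, 1)
  right: (0, 1) → (0, 2)
  right: (0, 2) → (0, 3)
  right: (0, 3) → (0, 4)
  right: (0, 4) → (0, 5)
  right: (0, 5) → (0, 6)
  down: (0, 6) → (1, 6)
  right: (1, 6) → (1, 7)
Final position: (1, 7)

Path taken:

┌───────────────────┬─────┬─┐
│A → → → → → ↓      │     │ │
├─────────┐ ╷ ╶─────┘ ╷ ╷ ╵ │
│         │ │↳ B      │ │   │
│ ┌───┬─╴ │ ├─────┬───┤ ├─╴ │
│ │   │   │ │     │   │ │   │
│ ╵ ╷ │ ╶─┤ └─┐ ╷ └─┐ │ └─┐ │
│   │ │   │   │ │   │ │   │ │
│ ╶─┤ ├─┐ ├─╴ │ └─┐ ╵ └─┐ │ │
│   │ │ │ │   │   │     │ │ │
├─╴ │ │ │ │ ╶─┴─╴ │ ┌───┘ │ │
│   │ │ │ │       │ │     │ │
├───┘ │ │ ├─╴ ┌───┴─┤ ┌───┤ │
│     │ │ │   │     │ │   │ │
│ ╶─┬─┤ ╵ │ ╶─┤ ┌─╴ │ └─┐ ╵ │
│   │ │   │   │ │   │   │   │
├─╴ │ ╵ ╶─┴───┘ │ ╶─┤ ╷ └───┤
│   │           │   │ │     │
│ ╶─┴─┬───┬─────┼─╴ │ ├───┐ │
│     │   │     │   │ │   │ │
├─┬─╴ │ ╷ │ ╶───┘ ┌─┘ ╵ ┌─┘ │
│ │   │ │ │       │     │   │
│ │ ╶─┘ │ └─┐ ╶───┤ ┌───┘ ╷ │
│ │     │   │     │ │     │ │
│ ├───┬─┴─┐ ├───┐ └─┤ ╶─┬─┘ │
│ │   │   │ │   │   │   │   │
│ ╵ ╷ ╵ ╷ ╵ │ ╶─┴─╴ └─╴ │ ╶─┤
│   │   │   │           │   │
└───┴───┴───┴───────────┴───┘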